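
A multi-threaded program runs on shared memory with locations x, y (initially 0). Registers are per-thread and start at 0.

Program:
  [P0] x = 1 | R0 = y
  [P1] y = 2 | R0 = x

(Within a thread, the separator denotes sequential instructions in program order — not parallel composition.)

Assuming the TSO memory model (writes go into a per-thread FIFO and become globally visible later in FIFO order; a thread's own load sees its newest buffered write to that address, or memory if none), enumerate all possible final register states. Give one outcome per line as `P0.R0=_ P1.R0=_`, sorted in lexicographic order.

outcome vector order: (P0.R0,P1.R0)
|TSO outcomes| = 4

P0.R0=0 P1.R0=0
P0.R0=0 P1.R0=1
P0.R0=2 P1.R0=0
P0.R0=2 P1.R0=1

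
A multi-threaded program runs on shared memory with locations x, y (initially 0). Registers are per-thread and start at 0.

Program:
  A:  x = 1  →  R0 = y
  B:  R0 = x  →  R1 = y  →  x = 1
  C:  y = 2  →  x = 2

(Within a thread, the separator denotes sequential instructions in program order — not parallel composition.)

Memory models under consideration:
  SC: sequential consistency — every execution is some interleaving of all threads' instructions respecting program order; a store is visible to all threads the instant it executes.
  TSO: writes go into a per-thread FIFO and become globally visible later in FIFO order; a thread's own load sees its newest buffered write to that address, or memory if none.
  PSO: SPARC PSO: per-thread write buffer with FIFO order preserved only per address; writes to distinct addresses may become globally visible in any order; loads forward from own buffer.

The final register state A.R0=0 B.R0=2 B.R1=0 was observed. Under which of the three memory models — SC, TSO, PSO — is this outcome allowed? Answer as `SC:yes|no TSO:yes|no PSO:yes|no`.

SC:no TSO:no PSO:yes

outcome vector order: (A.R0,B.R0,B.R1)
under SC → (0,0,0) (0,0,2) (0,1,0) (0,1,2) (0,2,2) (2,0,0) (2,0,2) (2,1,0) (2,1,2) (2,2,2)
under TSO → (0,0,0) (0,0,2) (0,1,0) (0,1,2) (0,2,2) (2,0,0) (2,0,2) (2,1,0) (2,1,2) (2,2,2)
under PSO → (0,0,0) (0,0,2) (0,1,0) (0,1,2) (0,2,0) (0,2,2) (2,0,0) (2,0,2) (2,1,0) (2,1,2) (2,2,0) (2,2,2)
target (0,2,0) ∈ {PSO}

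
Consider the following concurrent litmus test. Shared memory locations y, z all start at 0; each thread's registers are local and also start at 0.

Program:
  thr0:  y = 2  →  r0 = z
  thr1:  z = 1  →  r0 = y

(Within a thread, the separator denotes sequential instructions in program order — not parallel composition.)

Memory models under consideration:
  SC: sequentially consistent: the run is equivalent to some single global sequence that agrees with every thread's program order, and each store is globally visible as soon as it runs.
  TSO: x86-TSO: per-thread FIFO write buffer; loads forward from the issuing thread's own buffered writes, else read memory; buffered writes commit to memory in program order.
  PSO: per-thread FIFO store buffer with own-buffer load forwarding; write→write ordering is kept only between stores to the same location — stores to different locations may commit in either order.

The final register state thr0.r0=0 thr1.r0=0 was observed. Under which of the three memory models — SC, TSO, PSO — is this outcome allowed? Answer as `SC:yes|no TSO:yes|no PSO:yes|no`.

SC:no TSO:yes PSO:yes

outcome vector order: (thr0.r0,thr1.r0)
SC: 3 outcomes — {02, 10, 12}
TSO: 4 outcomes — {00, 02, 10, 12}
PSO: 4 outcomes — {00, 02, 10, 12}
target 00 ∈ {TSO,PSO}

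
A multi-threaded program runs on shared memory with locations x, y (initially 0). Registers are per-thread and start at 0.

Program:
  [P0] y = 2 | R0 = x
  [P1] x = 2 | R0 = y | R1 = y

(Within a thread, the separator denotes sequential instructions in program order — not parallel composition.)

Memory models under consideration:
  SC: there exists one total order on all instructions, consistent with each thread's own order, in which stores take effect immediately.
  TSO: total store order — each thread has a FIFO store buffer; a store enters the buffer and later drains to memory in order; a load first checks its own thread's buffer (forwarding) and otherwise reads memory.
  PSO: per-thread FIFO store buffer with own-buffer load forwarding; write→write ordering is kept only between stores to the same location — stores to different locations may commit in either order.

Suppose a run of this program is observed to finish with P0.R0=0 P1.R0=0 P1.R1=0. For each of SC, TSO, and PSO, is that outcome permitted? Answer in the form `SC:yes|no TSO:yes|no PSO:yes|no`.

outcome vector order: (P0.R0,P1.R0,P1.R1)
[SC] allowed = {022 200 202 222}
[TSO] allowed = {000 002 022 200 202 222}
[PSO] allowed = {000 002 022 200 202 222}
target 000 ∈ {TSO,PSO}

SC:no TSO:yes PSO:yes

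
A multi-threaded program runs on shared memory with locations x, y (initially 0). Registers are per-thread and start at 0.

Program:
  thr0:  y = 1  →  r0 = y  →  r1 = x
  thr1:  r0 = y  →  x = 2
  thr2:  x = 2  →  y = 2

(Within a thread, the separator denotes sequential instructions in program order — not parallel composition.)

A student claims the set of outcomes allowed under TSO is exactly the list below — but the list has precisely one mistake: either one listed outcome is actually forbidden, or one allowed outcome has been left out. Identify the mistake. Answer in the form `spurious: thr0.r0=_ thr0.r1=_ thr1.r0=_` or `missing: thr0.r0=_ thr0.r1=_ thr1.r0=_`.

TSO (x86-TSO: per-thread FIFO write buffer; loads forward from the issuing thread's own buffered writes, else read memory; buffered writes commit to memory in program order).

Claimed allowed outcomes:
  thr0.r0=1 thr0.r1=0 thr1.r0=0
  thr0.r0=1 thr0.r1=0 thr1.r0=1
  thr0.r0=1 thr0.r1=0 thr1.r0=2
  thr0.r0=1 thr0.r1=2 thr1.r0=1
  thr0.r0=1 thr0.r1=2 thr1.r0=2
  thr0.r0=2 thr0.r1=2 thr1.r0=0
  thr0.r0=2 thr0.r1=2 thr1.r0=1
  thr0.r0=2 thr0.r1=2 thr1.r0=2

outcome vector order: (thr0.r0,thr0.r1,thr1.r0)
TSO (9): 100 101 102 120 121 122 220 221 222
TSO∖claimed = {120}

missing: thr0.r0=1 thr0.r1=2 thr1.r0=0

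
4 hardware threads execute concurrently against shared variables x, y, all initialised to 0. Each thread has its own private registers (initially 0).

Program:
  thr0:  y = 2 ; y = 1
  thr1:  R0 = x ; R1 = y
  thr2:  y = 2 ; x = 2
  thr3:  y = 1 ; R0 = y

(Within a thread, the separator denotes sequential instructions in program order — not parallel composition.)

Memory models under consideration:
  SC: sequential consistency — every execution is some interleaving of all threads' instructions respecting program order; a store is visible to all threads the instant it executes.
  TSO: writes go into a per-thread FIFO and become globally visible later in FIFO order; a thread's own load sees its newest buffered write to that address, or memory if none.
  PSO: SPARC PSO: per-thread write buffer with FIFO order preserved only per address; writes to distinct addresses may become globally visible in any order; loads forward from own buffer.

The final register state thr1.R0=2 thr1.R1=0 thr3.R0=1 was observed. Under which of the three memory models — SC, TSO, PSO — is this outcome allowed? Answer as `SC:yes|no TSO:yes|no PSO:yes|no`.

SC:no TSO:no PSO:yes

outcome vector order: (thr1.R0,thr1.R1,thr3.R0)
SC (10): <0 0 1>; <0 0 2>; <0 1 1>; <0 1 2>; <0 2 1>; <0 2 2>; <2 1 1>; <2 1 2>; <2 2 1>; <2 2 2>
TSO (10): <0 0 1>; <0 0 2>; <0 1 1>; <0 1 2>; <0 2 1>; <0 2 2>; <2 1 1>; <2 1 2>; <2 2 1>; <2 2 2>
PSO (12): <0 0 1>; <0 0 2>; <0 1 1>; <0 1 2>; <0 2 1>; <0 2 2>; <2 0 1>; <2 0 2>; <2 1 1>; <2 1 2>; <2 2 1>; <2 2 2>
target <2 0 1> ∈ {PSO}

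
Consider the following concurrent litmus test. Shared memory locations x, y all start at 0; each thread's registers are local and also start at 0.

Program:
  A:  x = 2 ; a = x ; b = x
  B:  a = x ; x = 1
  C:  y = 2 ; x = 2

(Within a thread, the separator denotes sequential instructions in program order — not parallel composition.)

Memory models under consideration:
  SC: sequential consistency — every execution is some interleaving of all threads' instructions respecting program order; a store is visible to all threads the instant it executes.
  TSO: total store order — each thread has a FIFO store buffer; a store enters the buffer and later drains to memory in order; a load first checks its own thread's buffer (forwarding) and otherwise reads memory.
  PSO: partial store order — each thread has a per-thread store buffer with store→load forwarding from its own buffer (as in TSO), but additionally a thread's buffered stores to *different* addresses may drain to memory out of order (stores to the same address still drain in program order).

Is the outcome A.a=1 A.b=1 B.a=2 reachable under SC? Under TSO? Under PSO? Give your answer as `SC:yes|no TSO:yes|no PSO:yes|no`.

outcome vector order: (A.a,A.b,B.a)
SC (8): <1 1 0> <1 1 2> <1 2 0> <1 2 2> <2 1 0> <2 1 2> <2 2 0> <2 2 2>
TSO (8): <1 1 0> <1 1 2> <1 2 0> <1 2 2> <2 1 0> <2 1 2> <2 2 0> <2 2 2>
PSO (8): <1 1 0> <1 1 2> <1 2 0> <1 2 2> <2 1 0> <2 1 2> <2 2 0> <2 2 2>
target <1 1 2> ∈ {SC,TSO,PSO}

SC:yes TSO:yes PSO:yes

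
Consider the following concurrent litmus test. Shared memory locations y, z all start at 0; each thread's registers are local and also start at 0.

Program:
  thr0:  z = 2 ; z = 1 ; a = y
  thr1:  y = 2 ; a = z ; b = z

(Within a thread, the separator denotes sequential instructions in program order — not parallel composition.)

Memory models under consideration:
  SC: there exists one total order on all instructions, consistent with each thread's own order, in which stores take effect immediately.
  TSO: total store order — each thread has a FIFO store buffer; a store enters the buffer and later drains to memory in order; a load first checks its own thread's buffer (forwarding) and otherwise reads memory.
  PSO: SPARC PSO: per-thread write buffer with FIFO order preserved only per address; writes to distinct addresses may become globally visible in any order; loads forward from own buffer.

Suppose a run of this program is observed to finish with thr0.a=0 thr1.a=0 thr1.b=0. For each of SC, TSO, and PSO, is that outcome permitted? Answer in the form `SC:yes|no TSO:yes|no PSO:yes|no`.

outcome vector order: (thr0.a,thr1.a,thr1.b)
under SC → <0 1 1>; <2 0 0>; <2 0 1>; <2 0 2>; <2 1 1>; <2 2 1>; <2 2 2>
under TSO → <0 0 0>; <0 0 1>; <0 0 2>; <0 1 1>; <0 2 1>; <0 2 2>; <2 0 0>; <2 0 1>; <2 0 2>; <2 1 1>; <2 2 1>; <2 2 2>
under PSO → <0 0 0>; <0 0 1>; <0 0 2>; <0 1 1>; <0 2 1>; <0 2 2>; <2 0 0>; <2 0 1>; <2 0 2>; <2 1 1>; <2 2 1>; <2 2 2>
target <0 0 0> ∈ {TSO,PSO}

SC:no TSO:yes PSO:yes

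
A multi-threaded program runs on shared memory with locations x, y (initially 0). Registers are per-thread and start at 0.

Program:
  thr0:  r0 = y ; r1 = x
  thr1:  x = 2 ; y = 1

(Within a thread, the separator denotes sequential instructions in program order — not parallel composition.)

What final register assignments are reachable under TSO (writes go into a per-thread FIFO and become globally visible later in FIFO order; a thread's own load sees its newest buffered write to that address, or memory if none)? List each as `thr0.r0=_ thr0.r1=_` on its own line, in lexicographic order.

thr0.r0=0 thr0.r1=0
thr0.r0=0 thr0.r1=2
thr0.r0=1 thr0.r1=2

outcome vector order: (thr0.r0,thr0.r1)
|TSO outcomes| = 3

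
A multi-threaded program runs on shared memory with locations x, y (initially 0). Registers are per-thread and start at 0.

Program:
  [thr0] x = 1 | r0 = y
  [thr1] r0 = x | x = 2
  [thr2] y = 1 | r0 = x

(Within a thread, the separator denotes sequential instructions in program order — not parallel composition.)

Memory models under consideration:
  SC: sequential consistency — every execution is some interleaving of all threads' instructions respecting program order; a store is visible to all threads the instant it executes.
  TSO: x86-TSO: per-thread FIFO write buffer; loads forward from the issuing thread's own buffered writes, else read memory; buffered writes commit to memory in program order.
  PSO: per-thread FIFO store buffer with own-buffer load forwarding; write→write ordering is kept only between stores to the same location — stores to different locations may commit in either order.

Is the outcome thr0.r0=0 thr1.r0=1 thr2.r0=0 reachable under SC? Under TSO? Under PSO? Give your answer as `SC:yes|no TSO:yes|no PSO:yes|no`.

SC:no TSO:yes PSO:yes

outcome vector order: (thr0.r0,thr1.r0,thr2.r0)
SC: 10 outcomes — {<0 0 1>, <0 0 2>, <0 1 1>, <0 1 2>, <1 0 0>, <1 0 1>, <1 0 2>, <1 1 0>, <1 1 1>, <1 1 2>}
TSO: 12 outcomes — {<0 0 0>, <0 0 1>, <0 0 2>, <0 1 0>, <0 1 1>, <0 1 2>, <1 0 0>, <1 0 1>, <1 0 2>, <1 1 0>, <1 1 1>, <1 1 2>}
PSO: 12 outcomes — {<0 0 0>, <0 0 1>, <0 0 2>, <0 1 0>, <0 1 1>, <0 1 2>, <1 0 0>, <1 0 1>, <1 0 2>, <1 1 0>, <1 1 1>, <1 1 2>}
target <0 1 0> ∈ {TSO,PSO}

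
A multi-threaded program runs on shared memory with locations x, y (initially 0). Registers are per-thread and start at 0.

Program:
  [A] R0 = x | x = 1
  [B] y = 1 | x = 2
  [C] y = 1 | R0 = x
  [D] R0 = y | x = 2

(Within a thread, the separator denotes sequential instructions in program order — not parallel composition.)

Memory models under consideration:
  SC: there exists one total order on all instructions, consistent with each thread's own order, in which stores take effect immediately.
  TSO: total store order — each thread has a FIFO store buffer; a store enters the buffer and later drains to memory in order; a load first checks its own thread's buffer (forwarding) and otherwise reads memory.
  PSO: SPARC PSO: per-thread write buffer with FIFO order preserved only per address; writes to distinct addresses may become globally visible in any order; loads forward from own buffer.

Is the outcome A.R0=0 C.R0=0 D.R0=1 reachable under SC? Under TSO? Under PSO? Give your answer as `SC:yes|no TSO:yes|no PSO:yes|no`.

SC:yes TSO:yes PSO:yes

outcome vector order: (A.R0,C.R0,D.R0)
SC (12): 0/0/0; 0/0/1; 0/1/0; 0/1/1; 0/2/0; 0/2/1; 2/0/0; 2/0/1; 2/1/0; 2/1/1; 2/2/0; 2/2/1
TSO (12): 0/0/0; 0/0/1; 0/1/0; 0/1/1; 0/2/0; 0/2/1; 2/0/0; 2/0/1; 2/1/0; 2/1/1; 2/2/0; 2/2/1
PSO (12): 0/0/0; 0/0/1; 0/1/0; 0/1/1; 0/2/0; 0/2/1; 2/0/0; 2/0/1; 2/1/0; 2/1/1; 2/2/0; 2/2/1
target 0/0/1 ∈ {SC,TSO,PSO}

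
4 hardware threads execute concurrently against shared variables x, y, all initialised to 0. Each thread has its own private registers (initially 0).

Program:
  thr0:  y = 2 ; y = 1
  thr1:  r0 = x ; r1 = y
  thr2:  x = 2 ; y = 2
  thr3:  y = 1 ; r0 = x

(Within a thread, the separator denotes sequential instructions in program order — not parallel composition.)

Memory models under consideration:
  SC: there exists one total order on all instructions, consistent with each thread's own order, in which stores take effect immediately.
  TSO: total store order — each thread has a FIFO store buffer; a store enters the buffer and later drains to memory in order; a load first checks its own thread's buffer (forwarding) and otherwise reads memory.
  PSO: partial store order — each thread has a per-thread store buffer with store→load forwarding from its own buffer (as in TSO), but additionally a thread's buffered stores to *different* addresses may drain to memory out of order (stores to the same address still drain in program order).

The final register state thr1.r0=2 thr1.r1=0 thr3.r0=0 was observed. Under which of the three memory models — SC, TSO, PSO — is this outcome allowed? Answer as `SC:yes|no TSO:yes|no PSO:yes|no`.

outcome vector order: (thr1.r0,thr1.r1,thr3.r0)
under SC → 000, 002, 010, 012, 020, 022, 202, 210, 212, 220, 222
under TSO → 000, 002, 010, 012, 020, 022, 200, 202, 210, 212, 220, 222
under PSO → 000, 002, 010, 012, 020, 022, 200, 202, 210, 212, 220, 222
target 200 ∈ {TSO,PSO}

SC:no TSO:yes PSO:yes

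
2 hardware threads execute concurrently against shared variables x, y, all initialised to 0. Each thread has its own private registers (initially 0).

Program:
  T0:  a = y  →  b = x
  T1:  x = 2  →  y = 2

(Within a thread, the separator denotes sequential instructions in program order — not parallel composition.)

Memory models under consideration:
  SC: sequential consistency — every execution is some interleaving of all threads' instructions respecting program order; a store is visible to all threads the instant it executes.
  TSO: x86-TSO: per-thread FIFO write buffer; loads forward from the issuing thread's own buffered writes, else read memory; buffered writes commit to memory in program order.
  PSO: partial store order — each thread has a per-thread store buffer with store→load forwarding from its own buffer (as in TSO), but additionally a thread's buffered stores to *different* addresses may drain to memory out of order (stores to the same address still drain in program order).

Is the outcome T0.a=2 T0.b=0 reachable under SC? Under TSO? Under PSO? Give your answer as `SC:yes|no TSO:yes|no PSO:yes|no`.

outcome vector order: (T0.a,T0.b)
SC: 3 outcomes — {00 02 22}
TSO: 3 outcomes — {00 02 22}
PSO: 4 outcomes — {00 02 20 22}
target 20 ∈ {PSO}

SC:no TSO:no PSO:yes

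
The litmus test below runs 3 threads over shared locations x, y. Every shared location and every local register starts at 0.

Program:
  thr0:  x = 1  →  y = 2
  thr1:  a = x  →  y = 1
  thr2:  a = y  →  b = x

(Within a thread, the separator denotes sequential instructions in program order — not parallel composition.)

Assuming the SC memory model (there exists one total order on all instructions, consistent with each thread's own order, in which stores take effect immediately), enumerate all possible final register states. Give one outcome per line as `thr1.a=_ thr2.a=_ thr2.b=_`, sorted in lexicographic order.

thr1.a=0 thr2.a=0 thr2.b=0
thr1.a=0 thr2.a=0 thr2.b=1
thr1.a=0 thr2.a=1 thr2.b=0
thr1.a=0 thr2.a=1 thr2.b=1
thr1.a=0 thr2.a=2 thr2.b=1
thr1.a=1 thr2.a=0 thr2.b=0
thr1.a=1 thr2.a=0 thr2.b=1
thr1.a=1 thr2.a=1 thr2.b=1
thr1.a=1 thr2.a=2 thr2.b=1

outcome vector order: (thr1.a,thr2.a,thr2.b)
|SC outcomes| = 9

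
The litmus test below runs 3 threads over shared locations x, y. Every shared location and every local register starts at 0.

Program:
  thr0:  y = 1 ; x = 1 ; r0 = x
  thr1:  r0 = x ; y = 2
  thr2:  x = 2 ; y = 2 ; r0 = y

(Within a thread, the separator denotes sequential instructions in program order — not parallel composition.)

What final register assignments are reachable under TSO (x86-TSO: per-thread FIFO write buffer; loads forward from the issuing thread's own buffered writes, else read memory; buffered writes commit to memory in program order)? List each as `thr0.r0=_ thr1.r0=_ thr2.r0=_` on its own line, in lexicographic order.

outcome vector order: (thr0.r0,thr1.r0,thr2.r0)
|TSO outcomes| = 9

thr0.r0=1 thr1.r0=0 thr2.r0=1
thr0.r0=1 thr1.r0=0 thr2.r0=2
thr0.r0=1 thr1.r0=1 thr2.r0=1
thr0.r0=1 thr1.r0=1 thr2.r0=2
thr0.r0=1 thr1.r0=2 thr2.r0=1
thr0.r0=1 thr1.r0=2 thr2.r0=2
thr0.r0=2 thr1.r0=0 thr2.r0=2
thr0.r0=2 thr1.r0=1 thr2.r0=2
thr0.r0=2 thr1.r0=2 thr2.r0=2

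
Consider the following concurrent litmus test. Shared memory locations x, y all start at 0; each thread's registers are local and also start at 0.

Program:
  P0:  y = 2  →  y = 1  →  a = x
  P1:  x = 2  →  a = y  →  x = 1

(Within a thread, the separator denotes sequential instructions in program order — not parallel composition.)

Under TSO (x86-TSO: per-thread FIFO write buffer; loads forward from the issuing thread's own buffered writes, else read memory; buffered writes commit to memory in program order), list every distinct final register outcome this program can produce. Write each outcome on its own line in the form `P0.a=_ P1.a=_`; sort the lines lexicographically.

P0.a=0 P1.a=0
P0.a=0 P1.a=1
P0.a=0 P1.a=2
P0.a=1 P1.a=0
P0.a=1 P1.a=1
P0.a=1 P1.a=2
P0.a=2 P1.a=0
P0.a=2 P1.a=1
P0.a=2 P1.a=2

outcome vector order: (P0.a,P1.a)
|TSO outcomes| = 9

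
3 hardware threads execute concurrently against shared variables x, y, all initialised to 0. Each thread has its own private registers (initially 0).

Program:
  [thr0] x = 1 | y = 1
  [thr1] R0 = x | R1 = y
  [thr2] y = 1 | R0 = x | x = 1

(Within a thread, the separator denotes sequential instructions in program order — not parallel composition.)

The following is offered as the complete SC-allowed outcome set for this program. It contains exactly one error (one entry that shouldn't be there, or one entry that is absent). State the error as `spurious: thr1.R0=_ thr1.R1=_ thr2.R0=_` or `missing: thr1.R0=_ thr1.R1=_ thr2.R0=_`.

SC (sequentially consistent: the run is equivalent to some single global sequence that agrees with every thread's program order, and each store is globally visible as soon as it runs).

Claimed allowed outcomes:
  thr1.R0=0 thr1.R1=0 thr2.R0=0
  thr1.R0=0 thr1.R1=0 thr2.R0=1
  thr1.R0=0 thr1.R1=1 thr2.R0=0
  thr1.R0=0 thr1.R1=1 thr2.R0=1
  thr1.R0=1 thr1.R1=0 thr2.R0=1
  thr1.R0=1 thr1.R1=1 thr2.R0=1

outcome vector order: (thr1.R0,thr1.R1,thr2.R0)
SC: 7 outcomes — {(0,0,0) (0,0,1) (0,1,0) (0,1,1) (1,0,1) (1,1,0) (1,1,1)}
SC∖claimed = {(1,1,0)}

missing: thr1.R0=1 thr1.R1=1 thr2.R0=0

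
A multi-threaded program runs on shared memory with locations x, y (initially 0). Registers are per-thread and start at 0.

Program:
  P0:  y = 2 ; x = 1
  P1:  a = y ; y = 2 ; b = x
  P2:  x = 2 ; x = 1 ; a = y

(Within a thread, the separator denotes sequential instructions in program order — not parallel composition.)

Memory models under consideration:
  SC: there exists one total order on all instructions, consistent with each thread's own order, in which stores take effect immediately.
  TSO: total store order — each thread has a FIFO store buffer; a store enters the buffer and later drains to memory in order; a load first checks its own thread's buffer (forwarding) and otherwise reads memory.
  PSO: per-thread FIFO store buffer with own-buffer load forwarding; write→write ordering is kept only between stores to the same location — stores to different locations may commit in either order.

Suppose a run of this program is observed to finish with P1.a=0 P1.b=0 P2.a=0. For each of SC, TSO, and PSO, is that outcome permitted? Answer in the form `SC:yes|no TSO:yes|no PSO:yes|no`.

SC:no TSO:yes PSO:yes

outcome vector order: (P1.a,P1.b,P2.a)
under SC → (0,0,2), (0,1,0), (0,1,2), (0,2,2), (2,0,2), (2,1,0), (2,1,2), (2,2,2)
under TSO → (0,0,0), (0,0,2), (0,1,0), (0,1,2), (0,2,0), (0,2,2), (2,0,0), (2,0,2), (2,1,0), (2,1,2), (2,2,0), (2,2,2)
under PSO → (0,0,0), (0,0,2), (0,1,0), (0,1,2), (0,2,0), (0,2,2), (2,0,0), (2,0,2), (2,1,0), (2,1,2), (2,2,0), (2,2,2)
target (0,0,0) ∈ {TSO,PSO}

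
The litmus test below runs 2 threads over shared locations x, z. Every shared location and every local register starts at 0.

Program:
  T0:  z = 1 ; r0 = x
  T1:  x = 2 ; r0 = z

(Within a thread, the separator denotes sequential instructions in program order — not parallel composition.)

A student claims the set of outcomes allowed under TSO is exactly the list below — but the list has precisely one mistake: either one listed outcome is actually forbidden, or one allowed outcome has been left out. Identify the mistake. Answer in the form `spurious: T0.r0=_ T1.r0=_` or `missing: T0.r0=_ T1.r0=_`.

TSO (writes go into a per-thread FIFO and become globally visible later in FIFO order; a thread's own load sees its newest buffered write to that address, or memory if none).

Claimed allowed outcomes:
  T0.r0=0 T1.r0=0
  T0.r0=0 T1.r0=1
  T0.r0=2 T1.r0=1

missing: T0.r0=2 T1.r0=0

outcome vector order: (T0.r0,T1.r0)
TSO (4): (0,0), (0,1), (2,0), (2,1)
TSO∖claimed = {(2,0)}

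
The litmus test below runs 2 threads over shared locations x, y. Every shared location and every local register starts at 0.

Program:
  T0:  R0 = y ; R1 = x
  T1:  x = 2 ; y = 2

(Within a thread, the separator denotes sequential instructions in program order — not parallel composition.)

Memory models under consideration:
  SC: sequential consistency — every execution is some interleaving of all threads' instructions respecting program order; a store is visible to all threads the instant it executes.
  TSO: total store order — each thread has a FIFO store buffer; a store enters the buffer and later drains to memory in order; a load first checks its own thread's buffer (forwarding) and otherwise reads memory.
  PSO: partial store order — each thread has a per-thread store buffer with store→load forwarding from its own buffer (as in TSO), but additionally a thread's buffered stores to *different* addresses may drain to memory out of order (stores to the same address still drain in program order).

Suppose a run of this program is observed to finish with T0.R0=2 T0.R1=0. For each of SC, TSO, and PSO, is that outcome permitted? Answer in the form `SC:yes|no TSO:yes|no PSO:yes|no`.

outcome vector order: (T0.R0,T0.R1)
SC (3): <0 0>, <0 2>, <2 2>
TSO (3): <0 0>, <0 2>, <2 2>
PSO (4): <0 0>, <0 2>, <2 0>, <2 2>
target <2 0> ∈ {PSO}

SC:no TSO:no PSO:yes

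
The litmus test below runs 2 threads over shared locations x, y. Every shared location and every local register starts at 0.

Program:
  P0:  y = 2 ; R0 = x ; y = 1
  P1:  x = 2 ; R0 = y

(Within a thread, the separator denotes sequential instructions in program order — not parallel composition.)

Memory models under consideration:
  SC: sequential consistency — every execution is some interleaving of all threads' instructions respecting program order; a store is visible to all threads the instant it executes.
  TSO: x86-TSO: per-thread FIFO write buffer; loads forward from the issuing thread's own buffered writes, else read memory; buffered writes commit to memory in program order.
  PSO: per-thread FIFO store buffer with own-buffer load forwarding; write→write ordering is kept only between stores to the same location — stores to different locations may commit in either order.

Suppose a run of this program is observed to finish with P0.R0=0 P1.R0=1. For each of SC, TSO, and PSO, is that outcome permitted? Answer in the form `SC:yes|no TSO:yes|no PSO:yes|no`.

outcome vector order: (P0.R0,P1.R0)
under SC → 0/1 0/2 2/0 2/1 2/2
under TSO → 0/0 0/1 0/2 2/0 2/1 2/2
under PSO → 0/0 0/1 0/2 2/0 2/1 2/2
target 0/1 ∈ {SC,TSO,PSO}

SC:yes TSO:yes PSO:yes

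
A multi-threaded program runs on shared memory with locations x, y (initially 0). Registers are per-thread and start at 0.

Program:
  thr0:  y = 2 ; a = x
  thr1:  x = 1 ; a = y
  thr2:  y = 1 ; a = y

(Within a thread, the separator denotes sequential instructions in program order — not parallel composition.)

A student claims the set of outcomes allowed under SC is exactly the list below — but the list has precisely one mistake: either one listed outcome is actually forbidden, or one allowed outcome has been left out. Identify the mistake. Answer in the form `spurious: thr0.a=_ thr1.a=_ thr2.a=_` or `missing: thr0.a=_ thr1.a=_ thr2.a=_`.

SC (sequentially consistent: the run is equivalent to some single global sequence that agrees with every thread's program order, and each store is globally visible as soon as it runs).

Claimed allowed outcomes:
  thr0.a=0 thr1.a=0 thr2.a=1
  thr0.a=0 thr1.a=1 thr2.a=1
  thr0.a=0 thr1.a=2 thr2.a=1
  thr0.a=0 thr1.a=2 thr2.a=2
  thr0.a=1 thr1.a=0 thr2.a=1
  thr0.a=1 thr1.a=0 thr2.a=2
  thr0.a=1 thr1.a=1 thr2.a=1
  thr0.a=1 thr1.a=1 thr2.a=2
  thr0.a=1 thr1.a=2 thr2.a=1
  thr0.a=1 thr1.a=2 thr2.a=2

spurious: thr0.a=0 thr1.a=0 thr2.a=1

outcome vector order: (thr0.a,thr1.a,thr2.a)
SC: 9 outcomes — {011 021 022 101 102 111 112 121 122}
claimed∖SC = {001}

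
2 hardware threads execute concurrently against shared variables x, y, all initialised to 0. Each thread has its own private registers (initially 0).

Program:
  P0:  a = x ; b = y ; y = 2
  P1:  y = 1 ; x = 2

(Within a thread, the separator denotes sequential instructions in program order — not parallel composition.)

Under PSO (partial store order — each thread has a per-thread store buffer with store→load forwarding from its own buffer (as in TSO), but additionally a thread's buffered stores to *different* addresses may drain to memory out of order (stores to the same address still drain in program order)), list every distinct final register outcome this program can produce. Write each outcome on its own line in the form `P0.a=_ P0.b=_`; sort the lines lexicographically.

P0.a=0 P0.b=0
P0.a=0 P0.b=1
P0.a=2 P0.b=0
P0.a=2 P0.b=1

outcome vector order: (P0.a,P0.b)
|PSO outcomes| = 4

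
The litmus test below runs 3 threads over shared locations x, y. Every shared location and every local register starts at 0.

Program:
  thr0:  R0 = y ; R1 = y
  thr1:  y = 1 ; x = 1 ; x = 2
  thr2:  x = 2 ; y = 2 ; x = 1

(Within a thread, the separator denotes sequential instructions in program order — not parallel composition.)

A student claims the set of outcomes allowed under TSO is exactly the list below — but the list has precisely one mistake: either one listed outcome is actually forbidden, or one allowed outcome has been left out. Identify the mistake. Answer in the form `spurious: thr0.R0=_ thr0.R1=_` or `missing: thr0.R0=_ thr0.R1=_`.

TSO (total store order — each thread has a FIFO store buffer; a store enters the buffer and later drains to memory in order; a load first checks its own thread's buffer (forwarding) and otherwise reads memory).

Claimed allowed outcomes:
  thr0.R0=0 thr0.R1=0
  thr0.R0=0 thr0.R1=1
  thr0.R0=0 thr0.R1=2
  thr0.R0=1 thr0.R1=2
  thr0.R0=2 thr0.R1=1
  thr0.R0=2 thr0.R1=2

missing: thr0.R0=1 thr0.R1=1

outcome vector order: (thr0.R0,thr0.R1)
TSO: 7 outcomes — {00; 01; 02; 11; 12; 21; 22}
TSO∖claimed = {11}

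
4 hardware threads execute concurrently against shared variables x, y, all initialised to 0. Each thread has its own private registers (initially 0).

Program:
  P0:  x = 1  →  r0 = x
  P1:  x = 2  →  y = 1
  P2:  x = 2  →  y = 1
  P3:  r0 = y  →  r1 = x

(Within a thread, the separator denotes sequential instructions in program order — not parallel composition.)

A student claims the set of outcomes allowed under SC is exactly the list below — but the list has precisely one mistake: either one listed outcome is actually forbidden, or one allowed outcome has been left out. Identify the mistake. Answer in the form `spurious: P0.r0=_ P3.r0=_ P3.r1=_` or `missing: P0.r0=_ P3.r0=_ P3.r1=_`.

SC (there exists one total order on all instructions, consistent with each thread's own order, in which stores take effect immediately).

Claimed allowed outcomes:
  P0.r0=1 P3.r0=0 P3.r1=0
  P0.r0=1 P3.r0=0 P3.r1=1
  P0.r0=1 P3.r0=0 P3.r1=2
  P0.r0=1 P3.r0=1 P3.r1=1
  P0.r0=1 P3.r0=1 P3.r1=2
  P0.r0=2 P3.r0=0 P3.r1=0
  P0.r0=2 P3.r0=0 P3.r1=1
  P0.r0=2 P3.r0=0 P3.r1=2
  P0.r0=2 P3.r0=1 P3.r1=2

missing: P0.r0=2 P3.r0=1 P3.r1=1

outcome vector order: (P0.r0,P3.r0,P3.r1)
SC (10): (1,0,0) (1,0,1) (1,0,2) (1,1,1) (1,1,2) (2,0,0) (2,0,1) (2,0,2) (2,1,1) (2,1,2)
SC∖claimed = {(2,1,1)}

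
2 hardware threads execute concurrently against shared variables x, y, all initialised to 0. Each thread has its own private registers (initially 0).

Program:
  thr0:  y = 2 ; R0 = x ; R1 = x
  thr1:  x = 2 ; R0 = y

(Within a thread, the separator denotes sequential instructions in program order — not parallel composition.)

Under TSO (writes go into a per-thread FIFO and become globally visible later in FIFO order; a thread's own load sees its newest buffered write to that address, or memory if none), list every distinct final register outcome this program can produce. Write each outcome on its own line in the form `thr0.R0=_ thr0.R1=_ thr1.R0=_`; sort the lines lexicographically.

outcome vector order: (thr0.R0,thr0.R1,thr1.R0)
|TSO outcomes| = 6

thr0.R0=0 thr0.R1=0 thr1.R0=0
thr0.R0=0 thr0.R1=0 thr1.R0=2
thr0.R0=0 thr0.R1=2 thr1.R0=0
thr0.R0=0 thr0.R1=2 thr1.R0=2
thr0.R0=2 thr0.R1=2 thr1.R0=0
thr0.R0=2 thr0.R1=2 thr1.R0=2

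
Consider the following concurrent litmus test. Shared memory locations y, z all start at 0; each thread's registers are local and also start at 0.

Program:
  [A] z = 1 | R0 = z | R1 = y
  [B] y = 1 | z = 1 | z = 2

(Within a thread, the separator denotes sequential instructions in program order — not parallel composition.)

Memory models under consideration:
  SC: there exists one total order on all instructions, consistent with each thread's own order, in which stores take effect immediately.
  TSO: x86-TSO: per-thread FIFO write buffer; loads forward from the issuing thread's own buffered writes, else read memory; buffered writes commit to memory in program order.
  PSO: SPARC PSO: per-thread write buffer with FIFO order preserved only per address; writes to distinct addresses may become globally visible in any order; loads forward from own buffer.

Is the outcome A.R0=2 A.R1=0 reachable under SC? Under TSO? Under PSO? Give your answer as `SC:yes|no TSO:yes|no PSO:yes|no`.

outcome vector order: (A.R0,A.R1)
SC: 3 outcomes — {(1,0), (1,1), (2,1)}
TSO: 3 outcomes — {(1,0), (1,1), (2,1)}
PSO: 4 outcomes — {(1,0), (1,1), (2,0), (2,1)}
target (2,0) ∈ {PSO}

SC:no TSO:no PSO:yes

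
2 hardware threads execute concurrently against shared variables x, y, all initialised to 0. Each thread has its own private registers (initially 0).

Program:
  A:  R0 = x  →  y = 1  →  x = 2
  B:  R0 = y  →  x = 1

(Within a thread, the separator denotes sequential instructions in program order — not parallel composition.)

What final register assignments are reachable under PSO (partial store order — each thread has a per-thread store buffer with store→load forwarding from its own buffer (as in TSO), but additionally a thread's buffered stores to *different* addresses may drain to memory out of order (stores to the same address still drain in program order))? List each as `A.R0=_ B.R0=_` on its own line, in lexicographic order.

outcome vector order: (A.R0,B.R0)
|PSO outcomes| = 3

A.R0=0 B.R0=0
A.R0=0 B.R0=1
A.R0=1 B.R0=0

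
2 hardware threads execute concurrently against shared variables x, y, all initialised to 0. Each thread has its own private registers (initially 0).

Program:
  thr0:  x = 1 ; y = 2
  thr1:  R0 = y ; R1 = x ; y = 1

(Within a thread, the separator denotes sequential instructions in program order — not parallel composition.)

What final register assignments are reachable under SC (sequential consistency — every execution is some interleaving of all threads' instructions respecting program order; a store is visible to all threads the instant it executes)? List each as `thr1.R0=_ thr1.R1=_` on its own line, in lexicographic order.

thr1.R0=0 thr1.R1=0
thr1.R0=0 thr1.R1=1
thr1.R0=2 thr1.R1=1

outcome vector order: (thr1.R0,thr1.R1)
|SC outcomes| = 3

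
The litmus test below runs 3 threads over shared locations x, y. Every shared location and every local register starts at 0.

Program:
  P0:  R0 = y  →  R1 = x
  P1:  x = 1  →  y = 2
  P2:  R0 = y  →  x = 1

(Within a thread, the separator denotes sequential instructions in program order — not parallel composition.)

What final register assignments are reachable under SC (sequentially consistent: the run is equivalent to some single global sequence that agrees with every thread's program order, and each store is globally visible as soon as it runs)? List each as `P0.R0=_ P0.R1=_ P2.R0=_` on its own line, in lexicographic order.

P0.R0=0 P0.R1=0 P2.R0=0
P0.R0=0 P0.R1=0 P2.R0=2
P0.R0=0 P0.R1=1 P2.R0=0
P0.R0=0 P0.R1=1 P2.R0=2
P0.R0=2 P0.R1=1 P2.R0=0
P0.R0=2 P0.R1=1 P2.R0=2

outcome vector order: (P0.R0,P0.R1,P2.R0)
|SC outcomes| = 6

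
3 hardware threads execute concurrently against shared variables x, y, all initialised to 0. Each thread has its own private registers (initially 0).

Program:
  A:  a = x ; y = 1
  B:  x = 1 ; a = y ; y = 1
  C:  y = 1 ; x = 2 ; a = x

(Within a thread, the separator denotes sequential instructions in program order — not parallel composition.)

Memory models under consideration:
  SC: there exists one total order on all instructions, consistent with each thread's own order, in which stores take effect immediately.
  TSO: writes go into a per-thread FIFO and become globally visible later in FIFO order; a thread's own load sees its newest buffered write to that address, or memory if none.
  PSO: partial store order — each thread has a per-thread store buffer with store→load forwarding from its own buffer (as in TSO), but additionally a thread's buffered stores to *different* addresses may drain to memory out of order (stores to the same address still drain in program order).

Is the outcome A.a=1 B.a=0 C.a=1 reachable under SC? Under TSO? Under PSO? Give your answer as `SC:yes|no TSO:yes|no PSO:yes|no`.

outcome vector order: (A.a,B.a,C.a)
SC (9): 0/0/2 0/1/1 0/1/2 1/0/2 1/1/1 1/1/2 2/0/2 2/1/1 2/1/2
TSO (12): 0/0/1 0/0/2 0/1/1 0/1/2 1/0/1 1/0/2 1/1/1 1/1/2 2/0/1 2/0/2 2/1/1 2/1/2
PSO (12): 0/0/1 0/0/2 0/1/1 0/1/2 1/0/1 1/0/2 1/1/1 1/1/2 2/0/1 2/0/2 2/1/1 2/1/2
target 1/0/1 ∈ {TSO,PSO}

SC:no TSO:yes PSO:yes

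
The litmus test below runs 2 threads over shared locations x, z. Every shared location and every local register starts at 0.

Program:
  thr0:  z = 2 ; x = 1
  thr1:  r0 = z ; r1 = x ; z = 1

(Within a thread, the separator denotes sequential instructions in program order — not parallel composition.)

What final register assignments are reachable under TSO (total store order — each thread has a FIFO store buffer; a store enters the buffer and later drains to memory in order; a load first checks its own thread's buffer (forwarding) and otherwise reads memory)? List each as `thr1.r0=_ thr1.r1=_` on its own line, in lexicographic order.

outcome vector order: (thr1.r0,thr1.r1)
|TSO outcomes| = 4

thr1.r0=0 thr1.r1=0
thr1.r0=0 thr1.r1=1
thr1.r0=2 thr1.r1=0
thr1.r0=2 thr1.r1=1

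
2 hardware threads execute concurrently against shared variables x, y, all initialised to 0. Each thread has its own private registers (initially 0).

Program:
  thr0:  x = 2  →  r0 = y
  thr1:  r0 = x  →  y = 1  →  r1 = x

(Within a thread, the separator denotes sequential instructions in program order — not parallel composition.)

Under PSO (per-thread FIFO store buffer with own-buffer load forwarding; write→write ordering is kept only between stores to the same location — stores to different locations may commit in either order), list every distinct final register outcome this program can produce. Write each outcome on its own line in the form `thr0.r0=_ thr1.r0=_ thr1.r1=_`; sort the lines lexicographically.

thr0.r0=0 thr1.r0=0 thr1.r1=0
thr0.r0=0 thr1.r0=0 thr1.r1=2
thr0.r0=0 thr1.r0=2 thr1.r1=2
thr0.r0=1 thr1.r0=0 thr1.r1=0
thr0.r0=1 thr1.r0=0 thr1.r1=2
thr0.r0=1 thr1.r0=2 thr1.r1=2

outcome vector order: (thr0.r0,thr1.r0,thr1.r1)
|PSO outcomes| = 6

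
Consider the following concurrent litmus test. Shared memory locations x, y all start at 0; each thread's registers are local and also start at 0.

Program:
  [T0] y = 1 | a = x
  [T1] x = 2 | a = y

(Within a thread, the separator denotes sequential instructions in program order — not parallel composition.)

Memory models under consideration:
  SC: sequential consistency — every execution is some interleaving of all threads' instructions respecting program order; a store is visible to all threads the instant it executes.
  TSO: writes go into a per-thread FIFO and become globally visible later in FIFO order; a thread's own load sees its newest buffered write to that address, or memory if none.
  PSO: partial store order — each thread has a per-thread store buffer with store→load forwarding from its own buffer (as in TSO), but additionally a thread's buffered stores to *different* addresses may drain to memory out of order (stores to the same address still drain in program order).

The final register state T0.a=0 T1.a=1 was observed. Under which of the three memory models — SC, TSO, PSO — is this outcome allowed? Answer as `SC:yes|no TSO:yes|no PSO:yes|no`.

SC:yes TSO:yes PSO:yes

outcome vector order: (T0.a,T1.a)
SC (3): 01; 20; 21
TSO (4): 00; 01; 20; 21
PSO (4): 00; 01; 20; 21
target 01 ∈ {SC,TSO,PSO}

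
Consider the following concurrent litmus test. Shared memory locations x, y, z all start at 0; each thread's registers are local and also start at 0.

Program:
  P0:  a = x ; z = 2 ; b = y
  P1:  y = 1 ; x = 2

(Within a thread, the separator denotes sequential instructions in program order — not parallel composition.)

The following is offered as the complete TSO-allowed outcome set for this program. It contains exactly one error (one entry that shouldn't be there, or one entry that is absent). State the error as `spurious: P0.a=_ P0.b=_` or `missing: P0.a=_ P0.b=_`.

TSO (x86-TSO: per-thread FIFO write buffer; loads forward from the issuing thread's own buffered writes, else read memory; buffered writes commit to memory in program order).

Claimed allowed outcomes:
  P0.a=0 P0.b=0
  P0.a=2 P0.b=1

outcome vector order: (P0.a,P0.b)
TSO (3): 0/0, 0/1, 2/1
TSO∖claimed = {0/1}

missing: P0.a=0 P0.b=1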